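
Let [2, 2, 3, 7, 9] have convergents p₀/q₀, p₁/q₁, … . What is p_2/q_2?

Using pₖ = aₖpₖ₋₁ + pₖ₋₂, qₖ = aₖqₖ₋₁ + qₖ₋₂ (with p₋₁=1, p₋₂=0, q₋₁=0, q₋₂=1):
  k=0: a=2, p=2, q=1
  k=1: a=2, p=5, q=2
  k=2: a=3, p=17, q=7

17/7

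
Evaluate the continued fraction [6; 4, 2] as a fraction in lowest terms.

56/9

Fold from the inside: start with 2/1.
  4 + 1/2 = 9/2
  6 + 2/9 = 56/9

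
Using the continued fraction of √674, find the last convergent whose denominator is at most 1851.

35074/1351

√674 = [25; 1, 24, 1, 50, …] (period length 4).
Convergents:
  p_0/q_0 = 25/1
  p_1/q_1 = 26/1
  p_2/q_2 = 649/25
  p_3/q_3 = 675/26
  p_4/q_4 = 34399/1325
  p_5/q_5 = 35074/1351
  p_6/q_6 = 876175/33749
q_5 = 1351 ≤ 1851 < 33749 = q_6, so the answer is 35074/1351.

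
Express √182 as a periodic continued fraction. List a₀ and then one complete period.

a₀ = ⌊√182⌋ = 13.
With m₀=0, d₀=1 and mₖ₊₁ = dₖaₖ − mₖ, dₖ₊₁ = (n − mₖ₊₁²)/dₖ, aₖ₊₁ = ⌊(a₀+mₖ₊₁)/dₖ₊₁⌋:
  k=1: m=13, d=13, a=2
  k=2: m=13, d=1, a=26
d=1 and a=2a₀=26 at k=2, so the next step gives (m, d) = (13, 13) again — its k=1 value — and the period has length 2.

[13; 2, 26]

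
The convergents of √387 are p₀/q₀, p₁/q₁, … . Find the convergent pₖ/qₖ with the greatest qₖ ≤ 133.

2341/119

√387 = [19; 1, 2, 19, 2, 1, 38, …] (period length 6).
Convergents:
  p_0/q_0 = 19/1
  p_1/q_1 = 20/1
  p_2/q_2 = 59/3
  p_3/q_3 = 1141/58
  p_4/q_4 = 2341/119
  p_5/q_5 = 3482/177
q_4 = 119 ≤ 133 < 177 = q_5, so the answer is 2341/119.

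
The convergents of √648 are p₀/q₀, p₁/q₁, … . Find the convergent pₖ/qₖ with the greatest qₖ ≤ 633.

√648 = [25; 2, 5, 6, 5, 2, 50, …] (period length 6).
Convergents:
  p_0/q_0 = 25/1
  p_1/q_1 = 51/2
  p_2/q_2 = 280/11
  p_3/q_3 = 1731/68
  p_4/q_4 = 8935/351
  p_5/q_5 = 19601/770
q_4 = 351 ≤ 633 < 770 = q_5, so the answer is 8935/351.

8935/351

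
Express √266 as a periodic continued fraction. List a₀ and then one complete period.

a₀ = ⌊√266⌋ = 16.
With m₀=0, d₀=1 and mₖ₊₁ = dₖaₖ − mₖ, dₖ₊₁ = (n − mₖ₊₁²)/dₖ, aₖ₊₁ = ⌊(a₀+mₖ₊₁)/dₖ₊₁⌋:
  k=1: m=16, d=10, a=3
  k=2: m=14, d=7, a=4
  k=3: m=14, d=10, a=3
  k=4: m=16, d=1, a=32
d=1 and a=2a₀=32 at k=4, so the next step gives (m, d) = (16, 10) again — its k=1 value — and the period has length 4.

[16; 3, 4, 3, 32]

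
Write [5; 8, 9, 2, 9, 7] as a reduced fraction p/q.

53114/10367

Fold from the inside: start with 7/1.
  9 + 1/7 = 64/7
  2 + 7/64 = 135/64
  9 + 64/135 = 1279/135
  8 + 135/1279 = 10367/1279
  5 + 1279/10367 = 53114/10367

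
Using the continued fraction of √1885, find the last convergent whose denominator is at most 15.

521/12

√1885 = [43; 2, 2, 2, 86, …] (period length 4).
Convergents:
  p_0/q_0 = 43/1
  p_1/q_1 = 87/2
  p_2/q_2 = 217/5
  p_3/q_3 = 521/12
  p_4/q_4 = 45023/1037
q_3 = 12 ≤ 15 < 1037 = q_4, so the answer is 521/12.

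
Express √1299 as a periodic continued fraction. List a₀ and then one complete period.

a₀ = ⌊√1299⌋ = 36.
With m₀=0, d₀=1 and mₖ₊₁ = dₖaₖ − mₖ, dₖ₊₁ = (n − mₖ₊₁²)/dₖ, aₖ₊₁ = ⌊(a₀+mₖ₊₁)/dₖ₊₁⌋:
  k=1: m=36, d=3, a=24
  k=2: m=36, d=1, a=72
d=1 and a=2a₀=72 at k=2, so the next step gives (m, d) = (36, 3) again — its k=1 value — and the period has length 2.

[36; 24, 72]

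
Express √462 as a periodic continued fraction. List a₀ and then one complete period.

a₀ = ⌊√462⌋ = 21.
With m₀=0, d₀=1 and mₖ₊₁ = dₖaₖ − mₖ, dₖ₊₁ = (n − mₖ₊₁²)/dₖ, aₖ₊₁ = ⌊(a₀+mₖ₊₁)/dₖ₊₁⌋:
  k=1: m=21, d=21, a=2
  k=2: m=21, d=1, a=42
d=1 and a=2a₀=42 at k=2, so the next step gives (m, d) = (21, 21) again — its k=1 value — and the period has length 2.

[21; 2, 42]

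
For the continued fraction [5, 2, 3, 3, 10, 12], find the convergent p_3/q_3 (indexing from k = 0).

Using pₖ = aₖpₖ₋₁ + pₖ₋₂, qₖ = aₖqₖ₋₁ + qₖ₋₂ (with p₋₁=1, p₋₂=0, q₋₁=0, q₋₂=1):
  k=0: a=5, p=5, q=1
  k=1: a=2, p=11, q=2
  k=2: a=3, p=38, q=7
  k=3: a=3, p=125, q=23

125/23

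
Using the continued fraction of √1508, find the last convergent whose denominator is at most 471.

18135/467

√1508 = [38; 1, 4, 1, 76, …] (period length 4).
Convergents:
  p_0/q_0 = 38/1
  p_1/q_1 = 39/1
  p_2/q_2 = 194/5
  p_3/q_3 = 233/6
  p_4/q_4 = 17902/461
  p_5/q_5 = 18135/467
  p_6/q_6 = 90442/2329
q_5 = 467 ≤ 471 < 2329 = q_6, so the answer is 18135/467.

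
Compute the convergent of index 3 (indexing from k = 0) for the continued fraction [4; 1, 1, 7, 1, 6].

Using pₖ = aₖpₖ₋₁ + pₖ₋₂, qₖ = aₖqₖ₋₁ + qₖ₋₂ (with p₋₁=1, p₋₂=0, q₋₁=0, q₋₂=1):
  k=0: a=4, p=4, q=1
  k=1: a=1, p=5, q=1
  k=2: a=1, p=9, q=2
  k=3: a=7, p=68, q=15

68/15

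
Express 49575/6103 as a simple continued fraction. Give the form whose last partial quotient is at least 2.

49575 = 8·6103 + 751
6103 = 8·751 + 95
751 = 7·95 + 86
95 = 1·86 + 9
86 = 9·9 + 5
9 = 1·5 + 4
5 = 1·4 + 1
4 = 4·1 + 0  (stop)
So 49575/6103 = [8; 8, 7, 1, 9, 1, 1, 4].

[8; 8, 7, 1, 9, 1, 1, 4]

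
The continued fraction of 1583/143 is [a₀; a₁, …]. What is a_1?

1583 = 11·143 + 10   →  a_0 = 11
143 = 14·10 + 3   →  a_1 = 14

14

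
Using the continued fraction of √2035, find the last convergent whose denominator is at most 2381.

36585/811

√2035 = [45; 9, 90, …] (period length 2).
Convergents:
  p_0/q_0 = 45/1
  p_1/q_1 = 406/9
  p_2/q_2 = 36585/811
  p_3/q_3 = 329671/7308
q_2 = 811 ≤ 2381 < 7308 = q_3, so the answer is 36585/811.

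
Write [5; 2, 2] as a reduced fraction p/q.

27/5

Fold from the inside: start with 2/1.
  2 + 1/2 = 5/2
  5 + 2/5 = 27/5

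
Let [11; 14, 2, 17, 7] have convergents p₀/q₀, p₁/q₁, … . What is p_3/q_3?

Using pₖ = aₖpₖ₋₁ + pₖ₋₂, qₖ = aₖqₖ₋₁ + qₖ₋₂ (with p₋₁=1, p₋₂=0, q₋₁=0, q₋₂=1):
  k=0: a=11, p=11, q=1
  k=1: a=14, p=155, q=14
  k=2: a=2, p=321, q=29
  k=3: a=17, p=5612, q=507

5612/507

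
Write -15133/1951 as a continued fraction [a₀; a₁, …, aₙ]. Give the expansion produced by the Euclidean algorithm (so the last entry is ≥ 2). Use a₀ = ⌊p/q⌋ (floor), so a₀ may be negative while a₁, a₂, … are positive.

-15133 = -8*1951 + 475
1951 = 4*475 + 51
475 = 9*51 + 16
51 = 3*16 + 3
16 = 5*3 + 1
3 = 3*1 + 0  (stop)
So -15133/1951 = [-8; 4, 9, 3, 5, 3].

[-8; 4, 9, 3, 5, 3]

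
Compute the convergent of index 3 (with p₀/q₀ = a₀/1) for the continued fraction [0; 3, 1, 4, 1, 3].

Using pₖ = aₖpₖ₋₁ + pₖ₋₂, qₖ = aₖqₖ₋₁ + qₖ₋₂ (with p₋₁=1, p₋₂=0, q₋₁=0, q₋₂=1):
  k=0: a=0, p=0, q=1
  k=1: a=3, p=1, q=3
  k=2: a=1, p=1, q=4
  k=3: a=4, p=5, q=19

5/19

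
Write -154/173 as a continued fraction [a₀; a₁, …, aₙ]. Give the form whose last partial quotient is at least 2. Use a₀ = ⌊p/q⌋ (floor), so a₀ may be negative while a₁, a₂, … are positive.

-154 = -1*173 + 19
173 = 9*19 + 2
19 = 9*2 + 1
2 = 2*1 + 0  (stop)
So -154/173 = [-1; 9, 9, 2].

[-1; 9, 9, 2]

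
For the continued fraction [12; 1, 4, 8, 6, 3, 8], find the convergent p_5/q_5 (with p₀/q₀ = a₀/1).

10167/794

Using pₖ = aₖpₖ₋₁ + pₖ₋₂, qₖ = aₖqₖ₋₁ + qₖ₋₂ (with p₋₁=1, p₋₂=0, q₋₁=0, q₋₂=1):
  k=0: a=12, p=12, q=1
  k=1: a=1, p=13, q=1
  k=2: a=4, p=64, q=5
  k=3: a=8, p=525, q=41
  k=4: a=6, p=3214, q=251
  k=5: a=3, p=10167, q=794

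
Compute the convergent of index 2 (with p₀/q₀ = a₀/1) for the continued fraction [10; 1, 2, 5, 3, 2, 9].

Using pₖ = aₖpₖ₋₁ + pₖ₋₂, qₖ = aₖqₖ₋₁ + qₖ₋₂ (with p₋₁=1, p₋₂=0, q₋₁=0, q₋₂=1):
  k=0: a=10, p=10, q=1
  k=1: a=1, p=11, q=1
  k=2: a=2, p=32, q=3

32/3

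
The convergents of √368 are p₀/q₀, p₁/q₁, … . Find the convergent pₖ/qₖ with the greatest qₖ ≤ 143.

1151/60

√368 = [19; 5, 2, 5, 38, …] (period length 4).
Convergents:
  p_0/q_0 = 19/1
  p_1/q_1 = 96/5
  p_2/q_2 = 211/11
  p_3/q_3 = 1151/60
  p_4/q_4 = 43949/2291
q_3 = 60 ≤ 143 < 2291 = q_4, so the answer is 1151/60.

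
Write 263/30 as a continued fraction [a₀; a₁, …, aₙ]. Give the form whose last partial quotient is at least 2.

263 = 8*30 + 23
30 = 1*23 + 7
23 = 3*7 + 2
7 = 3*2 + 1
2 = 2*1 + 0  (stop)
So 263/30 = [8; 1, 3, 3, 2].

[8; 1, 3, 3, 2]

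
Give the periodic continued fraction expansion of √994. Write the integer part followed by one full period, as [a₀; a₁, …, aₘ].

[31; 1, 1, 8, 1, 1, 62]

a₀ = ⌊√994⌋ = 31.
With m₀=0, d₀=1 and mₖ₊₁ = dₖaₖ − mₖ, dₖ₊₁ = (n − mₖ₊₁²)/dₖ, aₖ₊₁ = ⌊(a₀+mₖ₊₁)/dₖ₊₁⌋:
  k=1: m=31, d=33, a=1
  k=2: m=2, d=30, a=1
  k=3: m=28, d=7, a=8
  k=4: m=28, d=30, a=1
  k=5: m=2, d=33, a=1
  k=6: m=31, d=1, a=62
d=1 and a=2a₀=62 at k=6, so the next step gives (m, d) = (31, 33) again — its k=1 value — and the period has length 6.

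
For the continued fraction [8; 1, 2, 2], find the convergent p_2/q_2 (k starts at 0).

26/3

Using pₖ = aₖpₖ₋₁ + pₖ₋₂, qₖ = aₖqₖ₋₁ + qₖ₋₂ (with p₋₁=1, p₋₂=0, q₋₁=0, q₋₂=1):
  k=0: a=8, p=8, q=1
  k=1: a=1, p=9, q=1
  k=2: a=2, p=26, q=3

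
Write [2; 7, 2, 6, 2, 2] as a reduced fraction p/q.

1099/515

Using pₖ = aₖpₖ₋₁ + pₖ₋₂ and qₖ = aₖqₖ₋₁ + qₖ₋₂:
  k=0: a=2, p=2, q=1
  k=1: a=7, p=15, q=7
  k=2: a=2, p=32, q=15
  k=3: a=6, p=207, q=97
  k=4: a=2, p=446, q=209
  k=5: a=2, p=1099, q=515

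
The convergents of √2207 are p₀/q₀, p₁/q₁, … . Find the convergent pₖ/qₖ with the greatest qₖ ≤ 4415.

205297/4370

√2207 = [46; 1, 45, 1, 92, …] (period length 4).
Convergents:
  p_0/q_0 = 46/1
  p_1/q_1 = 47/1
  p_2/q_2 = 2161/46
  p_3/q_3 = 2208/47
  p_4/q_4 = 205297/4370
  p_5/q_5 = 207505/4417
q_4 = 4370 ≤ 4415 < 4417 = q_5, so the answer is 205297/4370.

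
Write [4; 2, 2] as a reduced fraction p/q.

Using pₖ = aₖpₖ₋₁ + pₖ₋₂ and qₖ = aₖqₖ₋₁ + qₖ₋₂:
  k=0: a=4, p=4, q=1
  k=1: a=2, p=9, q=2
  k=2: a=2, p=22, q=5

22/5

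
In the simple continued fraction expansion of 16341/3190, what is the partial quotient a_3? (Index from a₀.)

3

16341 = 5·3190 + 391   →  a_0 = 5
3190 = 8·391 + 62   →  a_1 = 8
391 = 6·62 + 19   →  a_2 = 6
62 = 3·19 + 5   →  a_3 = 3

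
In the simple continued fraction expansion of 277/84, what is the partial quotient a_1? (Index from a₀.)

3

277 = 3·84 + 25   →  a_0 = 3
84 = 3·25 + 9   →  a_1 = 3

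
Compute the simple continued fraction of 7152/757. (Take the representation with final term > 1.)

[9; 2, 4, 3, 2, 3, 3]

7152 = 9*757 + 339
757 = 2*339 + 79
339 = 4*79 + 23
79 = 3*23 + 10
23 = 2*10 + 3
10 = 3*3 + 1
3 = 3*1 + 0  (stop)
So 7152/757 = [9; 2, 4, 3, 2, 3, 3].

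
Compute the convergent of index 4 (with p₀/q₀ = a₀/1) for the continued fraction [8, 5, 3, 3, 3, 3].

Using pₖ = aₖpₖ₋₁ + pₖ₋₂, qₖ = aₖqₖ₋₁ + qₖ₋₂ (with p₋₁=1, p₋₂=0, q₋₁=0, q₋₂=1):
  k=0: a=8, p=8, q=1
  k=1: a=5, p=41, q=5
  k=2: a=3, p=131, q=16
  k=3: a=3, p=434, q=53
  k=4: a=3, p=1433, q=175

1433/175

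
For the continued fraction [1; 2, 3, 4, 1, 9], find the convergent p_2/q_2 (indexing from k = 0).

Using pₖ = aₖpₖ₋₁ + pₖ₋₂, qₖ = aₖqₖ₋₁ + qₖ₋₂ (with p₋₁=1, p₋₂=0, q₋₁=0, q₋₂=1):
  k=0: a=1, p=1, q=1
  k=1: a=2, p=3, q=2
  k=2: a=3, p=10, q=7

10/7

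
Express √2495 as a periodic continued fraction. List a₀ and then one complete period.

a₀ = ⌊√2495⌋ = 49.
With m₀=0, d₀=1 and mₖ₊₁ = dₖaₖ − mₖ, dₖ₊₁ = (n − mₖ₊₁²)/dₖ, aₖ₊₁ = ⌊(a₀+mₖ₊₁)/dₖ₊₁⌋:
  k=1: m=49, d=94, a=1
  k=2: m=45, d=5, a=18
  k=3: m=45, d=94, a=1
  k=4: m=49, d=1, a=98
d=1 and a=2a₀=98 at k=4, so the next step gives (m, d) = (49, 94) again — its k=1 value — and the period has length 4.

[49; 1, 18, 1, 98]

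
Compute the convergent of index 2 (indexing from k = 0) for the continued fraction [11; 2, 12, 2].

287/25

Using pₖ = aₖpₖ₋₁ + pₖ₋₂, qₖ = aₖqₖ₋₁ + qₖ₋₂ (with p₋₁=1, p₋₂=0, q₋₁=0, q₋₂=1):
  k=0: a=11, p=11, q=1
  k=1: a=2, p=23, q=2
  k=2: a=12, p=287, q=25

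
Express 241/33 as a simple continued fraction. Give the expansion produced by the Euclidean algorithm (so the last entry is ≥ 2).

241 = 7·33 + 10
33 = 3·10 + 3
10 = 3·3 + 1
3 = 3·1 + 0  (stop)
So 241/33 = [7; 3, 3, 3].

[7; 3, 3, 3]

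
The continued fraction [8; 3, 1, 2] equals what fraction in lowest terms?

Using pₖ = aₖpₖ₋₁ + pₖ₋₂ and qₖ = aₖqₖ₋₁ + qₖ₋₂:
  k=0: a=8, p=8, q=1
  k=1: a=3, p=25, q=3
  k=2: a=1, p=33, q=4
  k=3: a=2, p=91, q=11

91/11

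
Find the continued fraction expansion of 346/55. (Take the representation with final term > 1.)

[6; 3, 2, 3, 2]

346 = 6×55 + 16
55 = 3×16 + 7
16 = 2×7 + 2
7 = 3×2 + 1
2 = 2×1 + 0  (stop)
So 346/55 = [6; 3, 2, 3, 2].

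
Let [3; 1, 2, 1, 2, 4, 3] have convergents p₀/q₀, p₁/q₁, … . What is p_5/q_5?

Using pₖ = aₖpₖ₋₁ + pₖ₋₂, qₖ = aₖqₖ₋₁ + qₖ₋₂ (with p₋₁=1, p₋₂=0, q₋₁=0, q₋₂=1):
  k=0: a=3, p=3, q=1
  k=1: a=1, p=4, q=1
  k=2: a=2, p=11, q=3
  k=3: a=1, p=15, q=4
  k=4: a=2, p=41, q=11
  k=5: a=4, p=179, q=48

179/48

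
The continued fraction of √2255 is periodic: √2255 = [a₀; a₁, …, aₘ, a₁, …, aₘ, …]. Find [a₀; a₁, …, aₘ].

a₀ = ⌊√2255⌋ = 47.
With m₀=0, d₀=1 and mₖ₊₁ = dₖaₖ − mₖ, dₖ₊₁ = (n − mₖ₊₁²)/dₖ, aₖ₊₁ = ⌊(a₀+mₖ₊₁)/dₖ₊₁⌋:
  k=1: m=47, d=46, a=2
  k=2: m=45, d=5, a=18
  k=3: m=45, d=46, a=2
  k=4: m=47, d=1, a=94
d=1 and a=2a₀=94 at k=4, so the next step gives (m, d) = (47, 46) again — its k=1 value — and the period has length 4.

[47; 2, 18, 2, 94]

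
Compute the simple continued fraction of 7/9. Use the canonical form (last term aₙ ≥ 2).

7 = 0·9 + 7
9 = 1·7 + 2
7 = 3·2 + 1
2 = 2·1 + 0  (stop)
So 7/9 = [0; 1, 3, 2].

[0; 1, 3, 2]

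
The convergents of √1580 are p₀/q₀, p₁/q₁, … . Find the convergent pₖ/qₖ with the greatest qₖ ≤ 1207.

√1580 = [39; 1, 2, 1, 78, …] (period length 4).
Convergents:
  p_0/q_0 = 39/1
  p_1/q_1 = 40/1
  p_2/q_2 = 119/3
  p_3/q_3 = 159/4
  p_4/q_4 = 12521/315
  p_5/q_5 = 12680/319
  p_6/q_6 = 37881/953
  p_7/q_7 = 50561/1272
q_6 = 953 ≤ 1207 < 1272 = q_7, so the answer is 37881/953.

37881/953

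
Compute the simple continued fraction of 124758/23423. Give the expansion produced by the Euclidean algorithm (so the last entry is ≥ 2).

[5; 3, 15, 2, 8, 3, 9]

124758 = 5×23423 + 7643
23423 = 3×7643 + 494
7643 = 15×494 + 233
494 = 2×233 + 28
233 = 8×28 + 9
28 = 3×9 + 1
9 = 9×1 + 0  (stop)
So 124758/23423 = [5; 3, 15, 2, 8, 3, 9].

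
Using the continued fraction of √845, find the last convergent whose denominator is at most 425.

12238/421

√845 = [29; 14, 1, 1, 14, 58, …] (period length 5).
Convergents:
  p_0/q_0 = 29/1
  p_1/q_1 = 407/14
  p_2/q_2 = 436/15
  p_3/q_3 = 843/29
  p_4/q_4 = 12238/421
  p_5/q_5 = 710647/24447
q_4 = 421 ≤ 425 < 24447 = q_5, so the answer is 12238/421.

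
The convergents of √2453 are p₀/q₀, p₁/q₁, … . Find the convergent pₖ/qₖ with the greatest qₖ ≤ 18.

842/17

√2453 = [49; 1, 1, 8, 1, 1, 98, …] (period length 6).
Convergents:
  p_0/q_0 = 49/1
  p_1/q_1 = 50/1
  p_2/q_2 = 99/2
  p_3/q_3 = 842/17
  p_4/q_4 = 941/19
q_3 = 17 ≤ 18 < 19 = q_4, so the answer is 842/17.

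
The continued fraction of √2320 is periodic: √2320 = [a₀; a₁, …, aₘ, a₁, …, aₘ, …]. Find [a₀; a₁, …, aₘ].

[48; 6, 96]

a₀ = ⌊√2320⌋ = 48.
With m₀=0, d₀=1 and mₖ₊₁ = dₖaₖ − mₖ, dₖ₊₁ = (n − mₖ₊₁²)/dₖ, aₖ₊₁ = ⌊(a₀+mₖ₊₁)/dₖ₊₁⌋:
  k=1: m=48, d=16, a=6
  k=2: m=48, d=1, a=96
d=1 and a=2a₀=96 at k=2, so the next step gives (m, d) = (48, 16) again — its k=1 value — and the period has length 2.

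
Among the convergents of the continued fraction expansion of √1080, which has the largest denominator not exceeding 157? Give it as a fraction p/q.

4568/139

√1080 = [32; 1, 6, 3, 6, 1, 64, …] (period length 6).
Convergents:
  p_0/q_0 = 32/1
  p_1/q_1 = 33/1
  p_2/q_2 = 230/7
  p_3/q_3 = 723/22
  p_4/q_4 = 4568/139
  p_5/q_5 = 5291/161
q_4 = 139 ≤ 157 < 161 = q_5, so the answer is 4568/139.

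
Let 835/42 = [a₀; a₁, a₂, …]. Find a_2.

835 = 19·42 + 37   →  a_0 = 19
42 = 1·37 + 5   →  a_1 = 1
37 = 7·5 + 2   →  a_2 = 7

7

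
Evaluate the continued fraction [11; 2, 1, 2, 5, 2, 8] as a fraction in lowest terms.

Using pₖ = aₖpₖ₋₁ + pₖ₋₂ and qₖ = aₖqₖ₋₁ + qₖ₋₂:
  k=0: a=11, p=11, q=1
  k=1: a=2, p=23, q=2
  k=2: a=1, p=34, q=3
  k=3: a=2, p=91, q=8
  k=4: a=5, p=489, q=43
  k=5: a=2, p=1069, q=94
  k=6: a=8, p=9041, q=795

9041/795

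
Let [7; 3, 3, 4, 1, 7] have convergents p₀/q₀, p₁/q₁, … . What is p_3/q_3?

314/43

Using pₖ = aₖpₖ₋₁ + pₖ₋₂, qₖ = aₖqₖ₋₁ + qₖ₋₂ (with p₋₁=1, p₋₂=0, q₋₁=0, q₋₂=1):
  k=0: a=7, p=7, q=1
  k=1: a=3, p=22, q=3
  k=2: a=3, p=73, q=10
  k=3: a=4, p=314, q=43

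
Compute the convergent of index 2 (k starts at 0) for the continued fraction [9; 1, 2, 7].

29/3

Using pₖ = aₖpₖ₋₁ + pₖ₋₂, qₖ = aₖqₖ₋₁ + qₖ₋₂ (with p₋₁=1, p₋₂=0, q₋₁=0, q₋₂=1):
  k=0: a=9, p=9, q=1
  k=1: a=1, p=10, q=1
  k=2: a=2, p=29, q=3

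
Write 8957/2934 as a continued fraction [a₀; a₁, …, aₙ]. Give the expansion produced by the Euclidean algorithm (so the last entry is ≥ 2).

[3; 18, 1, 13, 11]

8957 = 3·2934 + 155
2934 = 18·155 + 144
155 = 1·144 + 11
144 = 13·11 + 1
11 = 11·1 + 0  (stop)
So 8957/2934 = [3; 18, 1, 13, 11].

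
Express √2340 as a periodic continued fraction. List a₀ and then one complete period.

a₀ = ⌊√2340⌋ = 48.
With m₀=0, d₀=1 and mₖ₊₁ = dₖaₖ − mₖ, dₖ₊₁ = (n − mₖ₊₁²)/dₖ, aₖ₊₁ = ⌊(a₀+mₖ₊₁)/dₖ₊₁⌋:
  k=1: m=48, d=36, a=2
  k=2: m=24, d=49, a=1
  k=3: m=25, d=35, a=2
  k=4: m=45, d=9, a=10
  k=5: m=45, d=35, a=2
  k=6: m=25, d=49, a=1
  k=7: m=24, d=36, a=2
  k=8: m=48, d=1, a=96
d=1 and a=2a₀=96 at k=8, so the next step gives (m, d) = (48, 36) again — its k=1 value — and the period has length 8.

[48; 2, 1, 2, 10, 2, 1, 2, 96]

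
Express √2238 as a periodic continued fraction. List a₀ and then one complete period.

a₀ = ⌊√2238⌋ = 47.
With m₀=0, d₀=1 and mₖ₊₁ = dₖaₖ − mₖ, dₖ₊₁ = (n − mₖ₊₁²)/dₖ, aₖ₊₁ = ⌊(a₀+mₖ₊₁)/dₖ₊₁⌋:
  k=1: m=47, d=29, a=3
  k=2: m=40, d=22, a=3
  k=3: m=26, d=71, a=1
  k=4: m=45, d=3, a=30
  k=5: m=45, d=71, a=1
  k=6: m=26, d=22, a=3
  k=7: m=40, d=29, a=3
  k=8: m=47, d=1, a=94
d=1 and a=2a₀=94 at k=8, so the next step gives (m, d) = (47, 29) again — its k=1 value — and the period has length 8.

[47; 3, 3, 1, 30, 1, 3, 3, 94]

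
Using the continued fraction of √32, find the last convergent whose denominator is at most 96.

379/67

√32 = [5; 1, 1, 1, 10, …] (period length 4).
Convergents:
  p_0/q_0 = 5/1
  p_1/q_1 = 6/1
  p_2/q_2 = 11/2
  p_3/q_3 = 17/3
  p_4/q_4 = 181/32
  p_5/q_5 = 198/35
  p_6/q_6 = 379/67
  p_7/q_7 = 577/102
q_6 = 67 ≤ 96 < 102 = q_7, so the answer is 379/67.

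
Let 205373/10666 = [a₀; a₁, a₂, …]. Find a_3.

11

205373 = 19·10666 + 2719   →  a_0 = 19
10666 = 3·2719 + 2509   →  a_1 = 3
2719 = 1·2509 + 210   →  a_2 = 1
2509 = 11·210 + 199   →  a_3 = 11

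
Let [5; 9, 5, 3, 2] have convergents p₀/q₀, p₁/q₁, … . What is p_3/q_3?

Using pₖ = aₖpₖ₋₁ + pₖ₋₂, qₖ = aₖqₖ₋₁ + qₖ₋₂ (with p₋₁=1, p₋₂=0, q₋₁=0, q₋₂=1):
  k=0: a=5, p=5, q=1
  k=1: a=9, p=46, q=9
  k=2: a=5, p=235, q=46
  k=3: a=3, p=751, q=147

751/147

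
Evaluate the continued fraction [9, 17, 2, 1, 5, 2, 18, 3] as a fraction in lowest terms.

327841/36195

Fold from the inside: start with 3/1.
  18 + 1/3 = 55/3
  2 + 3/55 = 113/55
  5 + 55/113 = 620/113
  1 + 113/620 = 733/620
  2 + 620/733 = 2086/733
  17 + 733/2086 = 36195/2086
  9 + 2086/36195 = 327841/36195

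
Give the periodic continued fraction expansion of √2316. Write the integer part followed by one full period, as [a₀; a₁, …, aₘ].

a₀ = ⌊√2316⌋ = 48.
With m₀=0, d₀=1 and mₖ₊₁ = dₖaₖ − mₖ, dₖ₊₁ = (n − mₖ₊₁²)/dₖ, aₖ₊₁ = ⌊(a₀+mₖ₊₁)/dₖ₊₁⌋:
  k=1: m=48, d=12, a=8
  k=2: m=48, d=1, a=96
d=1 and a=2a₀=96 at k=2, so the next step gives (m, d) = (48, 12) again — its k=1 value — and the period has length 2.

[48; 8, 96]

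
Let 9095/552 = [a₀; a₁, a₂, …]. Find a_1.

2

9095 = 16·552 + 263   →  a_0 = 16
552 = 2·263 + 26   →  a_1 = 2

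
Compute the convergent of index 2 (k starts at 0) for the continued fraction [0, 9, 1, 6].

1/10

Using pₖ = aₖpₖ₋₁ + pₖ₋₂, qₖ = aₖqₖ₋₁ + qₖ₋₂ (with p₋₁=1, p₋₂=0, q₋₁=0, q₋₂=1):
  k=0: a=0, p=0, q=1
  k=1: a=9, p=1, q=9
  k=2: a=1, p=1, q=10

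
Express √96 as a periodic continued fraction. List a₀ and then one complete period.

[9; 1, 3, 1, 18]

a₀ = ⌊√96⌋ = 9.
With m₀=0, d₀=1 and mₖ₊₁ = dₖaₖ − mₖ, dₖ₊₁ = (n − mₖ₊₁²)/dₖ, aₖ₊₁ = ⌊(a₀+mₖ₊₁)/dₖ₊₁⌋:
  k=1: m=9, d=15, a=1
  k=2: m=6, d=4, a=3
  k=3: m=6, d=15, a=1
  k=4: m=9, d=1, a=18
d=1 and a=2a₀=18 at k=4, so the next step gives (m, d) = (9, 15) again — its k=1 value — and the period has length 4.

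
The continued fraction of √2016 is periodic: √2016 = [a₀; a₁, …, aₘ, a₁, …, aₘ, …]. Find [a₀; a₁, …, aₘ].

[44; 1, 8, 1, 88]

a₀ = ⌊√2016⌋ = 44.
With m₀=0, d₀=1 and mₖ₊₁ = dₖaₖ − mₖ, dₖ₊₁ = (n − mₖ₊₁²)/dₖ, aₖ₊₁ = ⌊(a₀+mₖ₊₁)/dₖ₊₁⌋:
  k=1: m=44, d=80, a=1
  k=2: m=36, d=9, a=8
  k=3: m=36, d=80, a=1
  k=4: m=44, d=1, a=88
d=1 and a=2a₀=88 at k=4, so the next step gives (m, d) = (44, 80) again — its k=1 value — and the period has length 4.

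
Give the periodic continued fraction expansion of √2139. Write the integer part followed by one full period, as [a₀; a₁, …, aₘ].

[46; 4, 92]

a₀ = ⌊√2139⌋ = 46.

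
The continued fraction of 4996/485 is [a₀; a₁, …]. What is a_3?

9

4996 = 10·485 + 146   →  a_0 = 10
485 = 3·146 + 47   →  a_1 = 3
146 = 3·47 + 5   →  a_2 = 3
47 = 9·5 + 2   →  a_3 = 9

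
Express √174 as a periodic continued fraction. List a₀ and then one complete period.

[13; 5, 4, 5, 26]

a₀ = ⌊√174⌋ = 13.
With m₀=0, d₀=1 and mₖ₊₁ = dₖaₖ − mₖ, dₖ₊₁ = (n − mₖ₊₁²)/dₖ, aₖ₊₁ = ⌊(a₀+mₖ₊₁)/dₖ₊₁⌋:
  k=1: m=13, d=5, a=5
  k=2: m=12, d=6, a=4
  k=3: m=12, d=5, a=5
  k=4: m=13, d=1, a=26
d=1 and a=2a₀=26 at k=4, so the next step gives (m, d) = (13, 5) again — its k=1 value — and the period has length 4.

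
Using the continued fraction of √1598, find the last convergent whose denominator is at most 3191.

√1598 = [39; 1, 38, 1, 78, …] (period length 4).
Convergents:
  p_0/q_0 = 39/1
  p_1/q_1 = 40/1
  p_2/q_2 = 1559/39
  p_3/q_3 = 1599/40
  p_4/q_4 = 126281/3159
  p_5/q_5 = 127880/3199
q_4 = 3159 ≤ 3191 < 3199 = q_5, so the answer is 126281/3159.

126281/3159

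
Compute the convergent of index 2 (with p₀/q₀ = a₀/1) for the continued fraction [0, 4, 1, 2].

1/5

Using pₖ = aₖpₖ₋₁ + pₖ₋₂, qₖ = aₖqₖ₋₁ + qₖ₋₂ (with p₋₁=1, p₋₂=0, q₋₁=0, q₋₂=1):
  k=0: a=0, p=0, q=1
  k=1: a=4, p=1, q=4
  k=2: a=1, p=1, q=5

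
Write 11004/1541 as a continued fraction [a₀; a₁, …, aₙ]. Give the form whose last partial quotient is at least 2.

11004 = 7*1541 + 217
1541 = 7*217 + 22
217 = 9*22 + 19
22 = 1*19 + 3
19 = 6*3 + 1
3 = 3*1 + 0  (stop)
So 11004/1541 = [7; 7, 9, 1, 6, 3].

[7; 7, 9, 1, 6, 3]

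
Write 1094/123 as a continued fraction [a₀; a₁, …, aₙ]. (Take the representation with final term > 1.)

[8; 1, 8, 2, 6]

1094 = 8·123 + 110
123 = 1·110 + 13
110 = 8·13 + 6
13 = 2·6 + 1
6 = 6·1 + 0  (stop)
So 1094/123 = [8; 1, 8, 2, 6].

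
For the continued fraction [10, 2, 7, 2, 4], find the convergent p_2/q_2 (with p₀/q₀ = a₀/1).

157/15

Using pₖ = aₖpₖ₋₁ + pₖ₋₂, qₖ = aₖqₖ₋₁ + qₖ₋₂ (with p₋₁=1, p₋₂=0, q₋₁=0, q₋₂=1):
  k=0: a=10, p=10, q=1
  k=1: a=2, p=21, q=2
  k=2: a=7, p=157, q=15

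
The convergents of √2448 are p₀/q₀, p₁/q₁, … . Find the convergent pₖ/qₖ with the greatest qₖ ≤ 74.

√2448 = [49; 2, 10, 2, 98, …] (period length 4).
Convergents:
  p_0/q_0 = 49/1
  p_1/q_1 = 99/2
  p_2/q_2 = 1039/21
  p_3/q_3 = 2177/44
  p_4/q_4 = 214385/4333
q_3 = 44 ≤ 74 < 4333 = q_4, so the answer is 2177/44.

2177/44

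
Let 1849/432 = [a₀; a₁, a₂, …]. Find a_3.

1

1849 = 4·432 + 121   →  a_0 = 4
432 = 3·121 + 69   →  a_1 = 3
121 = 1·69 + 52   →  a_2 = 1
69 = 1·52 + 17   →  a_3 = 1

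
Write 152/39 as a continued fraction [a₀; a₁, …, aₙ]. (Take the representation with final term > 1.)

152 = 3·39 + 35
39 = 1·35 + 4
35 = 8·4 + 3
4 = 1·3 + 1
3 = 3·1 + 0  (stop)
So 152/39 = [3; 1, 8, 1, 3].

[3; 1, 8, 1, 3]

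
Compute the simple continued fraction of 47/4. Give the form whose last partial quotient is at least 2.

47 = 11·4 + 3
4 = 1·3 + 1
3 = 3·1 + 0  (stop)
So 47/4 = [11; 1, 3].

[11; 1, 3]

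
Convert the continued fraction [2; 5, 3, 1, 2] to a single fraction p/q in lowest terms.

Using pₖ = aₖpₖ₋₁ + pₖ₋₂ and qₖ = aₖqₖ₋₁ + qₖ₋₂:
  k=0: a=2, p=2, q=1
  k=1: a=5, p=11, q=5
  k=2: a=3, p=35, q=16
  k=3: a=1, p=46, q=21
  k=4: a=2, p=127, q=58

127/58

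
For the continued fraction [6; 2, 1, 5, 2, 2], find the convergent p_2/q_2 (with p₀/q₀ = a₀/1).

19/3

Using pₖ = aₖpₖ₋₁ + pₖ₋₂, qₖ = aₖqₖ₋₁ + qₖ₋₂ (with p₋₁=1, p₋₂=0, q₋₁=0, q₋₂=1):
  k=0: a=6, p=6, q=1
  k=1: a=2, p=13, q=2
  k=2: a=1, p=19, q=3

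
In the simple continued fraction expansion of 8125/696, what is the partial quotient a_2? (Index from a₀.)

2

8125 = 11·696 + 469   →  a_0 = 11
696 = 1·469 + 227   →  a_1 = 1
469 = 2·227 + 15   →  a_2 = 2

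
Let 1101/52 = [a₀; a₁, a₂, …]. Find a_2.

1

1101 = 21·52 + 9   →  a_0 = 21
52 = 5·9 + 7   →  a_1 = 5
9 = 1·7 + 2   →  a_2 = 1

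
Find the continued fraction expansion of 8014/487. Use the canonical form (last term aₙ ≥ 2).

[16; 2, 5, 6, 7]

8014 = 16·487 + 222
487 = 2·222 + 43
222 = 5·43 + 7
43 = 6·7 + 1
7 = 7·1 + 0  (stop)
So 8014/487 = [16; 2, 5, 6, 7].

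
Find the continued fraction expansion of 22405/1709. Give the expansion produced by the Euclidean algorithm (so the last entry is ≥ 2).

22405 = 13×1709 + 188
1709 = 9×188 + 17
188 = 11×17 + 1
17 = 17×1 + 0  (stop)
So 22405/1709 = [13; 9, 11, 17].

[13; 9, 11, 17]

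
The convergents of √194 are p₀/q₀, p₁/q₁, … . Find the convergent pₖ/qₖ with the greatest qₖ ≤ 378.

√194 = [13; 1, 12, 1, 26, …] (period length 4).
Convergents:
  p_0/q_0 = 13/1
  p_1/q_1 = 14/1
  p_2/q_2 = 181/13
  p_3/q_3 = 195/14
  p_4/q_4 = 5251/377
  p_5/q_5 = 5446/391
q_4 = 377 ≤ 378 < 391 = q_5, so the answer is 5251/377.

5251/377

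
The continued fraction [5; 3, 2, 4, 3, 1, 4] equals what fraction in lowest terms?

Using pₖ = aₖpₖ₋₁ + pₖ₋₂ and qₖ = aₖqₖ₋₁ + qₖ₋₂:
  k=0: a=5, p=5, q=1
  k=1: a=3, p=16, q=3
  k=2: a=2, p=37, q=7
  k=3: a=4, p=164, q=31
  k=4: a=3, p=529, q=100
  k=5: a=1, p=693, q=131
  k=6: a=4, p=3301, q=624

3301/624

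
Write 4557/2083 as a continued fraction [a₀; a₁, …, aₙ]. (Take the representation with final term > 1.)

4557 = 2*2083 + 391
2083 = 5*391 + 128
391 = 3*128 + 7
128 = 18*7 + 2
7 = 3*2 + 1
2 = 2*1 + 0  (stop)
So 4557/2083 = [2; 5, 3, 18, 3, 2].

[2; 5, 3, 18, 3, 2]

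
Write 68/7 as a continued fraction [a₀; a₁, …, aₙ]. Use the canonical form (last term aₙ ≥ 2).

68 = 9·7 + 5
7 = 1·5 + 2
5 = 2·2 + 1
2 = 2·1 + 0  (stop)
So 68/7 = [9; 1, 2, 2].

[9; 1, 2, 2]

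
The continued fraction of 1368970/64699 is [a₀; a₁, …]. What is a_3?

2

1368970 = 21·64699 + 10291   →  a_0 = 21
64699 = 6·10291 + 2953   →  a_1 = 6
10291 = 3·2953 + 1432   →  a_2 = 3
2953 = 2·1432 + 89   →  a_3 = 2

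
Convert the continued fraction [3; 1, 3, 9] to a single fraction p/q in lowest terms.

Using pₖ = aₖpₖ₋₁ + pₖ₋₂ and qₖ = aₖqₖ₋₁ + qₖ₋₂:
  k=0: a=3, p=3, q=1
  k=1: a=1, p=4, q=1
  k=2: a=3, p=15, q=4
  k=3: a=9, p=139, q=37

139/37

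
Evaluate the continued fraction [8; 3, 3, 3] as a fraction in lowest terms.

274/33

Fold from the inside: start with 3/1.
  3 + 1/3 = 10/3
  3 + 3/10 = 33/10
  8 + 10/33 = 274/33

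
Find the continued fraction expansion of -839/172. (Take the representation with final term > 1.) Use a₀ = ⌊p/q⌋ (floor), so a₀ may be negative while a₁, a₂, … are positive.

-839 = -5×172 + 21
172 = 8×21 + 4
21 = 5×4 + 1
4 = 4×1 + 0  (stop)
So -839/172 = [-5; 8, 5, 4].

[-5; 8, 5, 4]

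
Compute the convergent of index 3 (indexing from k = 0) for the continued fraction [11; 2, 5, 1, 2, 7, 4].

Using pₖ = aₖpₖ₋₁ + pₖ₋₂, qₖ = aₖqₖ₋₁ + qₖ₋₂ (with p₋₁=1, p₋₂=0, q₋₁=0, q₋₂=1):
  k=0: a=11, p=11, q=1
  k=1: a=2, p=23, q=2
  k=2: a=5, p=126, q=11
  k=3: a=1, p=149, q=13

149/13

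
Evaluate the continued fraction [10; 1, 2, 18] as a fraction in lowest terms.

Using pₖ = aₖpₖ₋₁ + pₖ₋₂ and qₖ = aₖqₖ₋₁ + qₖ₋₂:
  k=0: a=10, p=10, q=1
  k=1: a=1, p=11, q=1
  k=2: a=2, p=32, q=3
  k=3: a=18, p=587, q=55

587/55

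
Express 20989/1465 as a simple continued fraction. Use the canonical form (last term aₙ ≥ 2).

20989 = 14·1465 + 479
1465 = 3·479 + 28
479 = 17·28 + 3
28 = 9·3 + 1
3 = 3·1 + 0  (stop)
So 20989/1465 = [14; 3, 17, 9, 3].

[14; 3, 17, 9, 3]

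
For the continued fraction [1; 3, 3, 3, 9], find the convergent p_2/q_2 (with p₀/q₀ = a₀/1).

13/10

Using pₖ = aₖpₖ₋₁ + pₖ₋₂, qₖ = aₖqₖ₋₁ + qₖ₋₂ (with p₋₁=1, p₋₂=0, q₋₁=0, q₋₂=1):
  k=0: a=1, p=1, q=1
  k=1: a=3, p=4, q=3
  k=2: a=3, p=13, q=10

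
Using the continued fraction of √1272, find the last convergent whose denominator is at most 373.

√1272 = [35; 1, 1, 1, 70, …] (period length 4).
Convergents:
  p_0/q_0 = 35/1
  p_1/q_1 = 36/1
  p_2/q_2 = 71/2
  p_3/q_3 = 107/3
  p_4/q_4 = 7561/212
  p_5/q_5 = 7668/215
  p_6/q_6 = 15229/427
q_5 = 215 ≤ 373 < 427 = q_6, so the answer is 7668/215.

7668/215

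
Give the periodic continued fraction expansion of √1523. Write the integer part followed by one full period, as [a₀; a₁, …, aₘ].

a₀ = ⌊√1523⌋ = 39.
With m₀=0, d₀=1 and mₖ₊₁ = dₖaₖ − mₖ, dₖ₊₁ = (n − mₖ₊₁²)/dₖ, aₖ₊₁ = ⌊(a₀+mₖ₊₁)/dₖ₊₁⌋:
  k=1: m=39, d=2, a=39
  k=2: m=39, d=1, a=78
d=1 and a=2a₀=78 at k=2, so the next step gives (m, d) = (39, 2) again — its k=1 value — and the period has length 2.

[39; 39, 78]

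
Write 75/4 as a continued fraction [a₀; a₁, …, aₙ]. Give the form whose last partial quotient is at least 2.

75 = 18×4 + 3
4 = 1×3 + 1
3 = 3×1 + 0  (stop)
So 75/4 = [18; 1, 3].

[18; 1, 3]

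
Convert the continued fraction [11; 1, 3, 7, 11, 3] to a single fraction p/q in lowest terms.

Fold from the inside: start with 3/1.
  11 + 1/3 = 34/3
  7 + 3/34 = 241/34
  3 + 34/241 = 757/241
  1 + 241/757 = 998/757
  11 + 757/998 = 11735/998

11735/998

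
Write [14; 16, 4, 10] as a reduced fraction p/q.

Fold from the inside: start with 10/1.
  4 + 1/10 = 41/10
  16 + 10/41 = 666/41
  14 + 41/666 = 9365/666

9365/666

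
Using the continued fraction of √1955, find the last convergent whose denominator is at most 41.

619/14

√1955 = [44; 4, 1, 1, 1, 4, 88, …] (period length 6).
Convergents:
  p_0/q_0 = 44/1
  p_1/q_1 = 177/4
  p_2/q_2 = 221/5
  p_3/q_3 = 398/9
  p_4/q_4 = 619/14
  p_5/q_5 = 2874/65
q_4 = 14 ≤ 41 < 65 = q_5, so the answer is 619/14.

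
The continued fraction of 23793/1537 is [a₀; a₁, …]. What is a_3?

23793 = 15·1537 + 738   →  a_0 = 15
1537 = 2·738 + 61   →  a_1 = 2
738 = 12·61 + 6   →  a_2 = 12
61 = 10·6 + 1   →  a_3 = 10

10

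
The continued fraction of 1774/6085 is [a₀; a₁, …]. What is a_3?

3

1774 = 0·6085 + 1774   →  a_0 = 0
6085 = 3·1774 + 763   →  a_1 = 3
1774 = 2·763 + 248   →  a_2 = 2
763 = 3·248 + 19   →  a_3 = 3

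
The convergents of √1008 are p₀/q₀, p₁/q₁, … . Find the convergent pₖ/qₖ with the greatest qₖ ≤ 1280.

32257/1016

√1008 = [31; 1, 2, 1, 62, …] (period length 4).
Convergents:
  p_0/q_0 = 31/1
  p_1/q_1 = 32/1
  p_2/q_2 = 95/3
  p_3/q_3 = 127/4
  p_4/q_4 = 7969/251
  p_5/q_5 = 8096/255
  p_6/q_6 = 24161/761
  p_7/q_7 = 32257/1016
  p_8/q_8 = 2024095/63753
q_7 = 1016 ≤ 1280 < 63753 = q_8, so the answer is 32257/1016.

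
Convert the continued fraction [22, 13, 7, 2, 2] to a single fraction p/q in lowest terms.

10729/486

Fold from the inside: start with 2/1.
  2 + 1/2 = 5/2
  7 + 2/5 = 37/5
  13 + 5/37 = 486/37
  22 + 37/486 = 10729/486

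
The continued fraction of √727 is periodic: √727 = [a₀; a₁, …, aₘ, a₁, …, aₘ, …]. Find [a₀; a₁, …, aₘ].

[26; 1, 25, 1, 52]

a₀ = ⌊√727⌋ = 26.
With m₀=0, d₀=1 and mₖ₊₁ = dₖaₖ − mₖ, dₖ₊₁ = (n − mₖ₊₁²)/dₖ, aₖ₊₁ = ⌊(a₀+mₖ₊₁)/dₖ₊₁⌋:
  k=1: m=26, d=51, a=1
  k=2: m=25, d=2, a=25
  k=3: m=25, d=51, a=1
  k=4: m=26, d=1, a=52
d=1 and a=2a₀=52 at k=4, so the next step gives (m, d) = (26, 51) again — its k=1 value — and the period has length 4.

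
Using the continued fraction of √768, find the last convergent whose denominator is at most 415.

√768 = [27; 1, 2, 2, 13, 2, 2, 1, 54, …] (period length 8).
Convergents:
  p_0/q_0 = 27/1
  p_1/q_1 = 28/1
  p_2/q_2 = 83/3
  p_3/q_3 = 194/7
  p_4/q_4 = 2605/94
  p_5/q_5 = 5404/195
  p_6/q_6 = 13413/484
q_5 = 195 ≤ 415 < 484 = q_6, so the answer is 5404/195.

5404/195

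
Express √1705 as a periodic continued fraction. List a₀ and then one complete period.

a₀ = ⌊√1705⌋ = 41.
With m₀=0, d₀=1 and mₖ₊₁ = dₖaₖ − mₖ, dₖ₊₁ = (n − mₖ₊₁²)/dₖ, aₖ₊₁ = ⌊(a₀+mₖ₊₁)/dₖ₊₁⌋:
  k=1: m=41, d=24, a=3
  k=2: m=31, d=31, a=2
  k=3: m=31, d=24, a=3
  k=4: m=41, d=1, a=82
d=1 and a=2a₀=82 at k=4, so the next step gives (m, d) = (41, 24) again — its k=1 value — and the period has length 4.

[41; 3, 2, 3, 82]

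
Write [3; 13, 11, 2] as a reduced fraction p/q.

926/301

Fold from the inside: start with 2/1.
  11 + 1/2 = 23/2
  13 + 2/23 = 301/23
  3 + 23/301 = 926/301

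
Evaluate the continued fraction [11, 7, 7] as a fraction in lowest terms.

557/50

Fold from the inside: start with 7/1.
  7 + 1/7 = 50/7
  11 + 7/50 = 557/50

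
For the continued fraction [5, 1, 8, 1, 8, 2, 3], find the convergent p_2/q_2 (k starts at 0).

Using pₖ = aₖpₖ₋₁ + pₖ₋₂, qₖ = aₖqₖ₋₁ + qₖ₋₂ (with p₋₁=1, p₋₂=0, q₋₁=0, q₋₂=1):
  k=0: a=5, p=5, q=1
  k=1: a=1, p=6, q=1
  k=2: a=8, p=53, q=9

53/9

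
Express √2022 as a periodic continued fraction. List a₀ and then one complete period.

[44; 1, 28, 1, 88]

a₀ = ⌊√2022⌋ = 44.
With m₀=0, d₀=1 and mₖ₊₁ = dₖaₖ − mₖ, dₖ₊₁ = (n − mₖ₊₁²)/dₖ, aₖ₊₁ = ⌊(a₀+mₖ₊₁)/dₖ₊₁⌋:
  k=1: m=44, d=86, a=1
  k=2: m=42, d=3, a=28
  k=3: m=42, d=86, a=1
  k=4: m=44, d=1, a=88
d=1 and a=2a₀=88 at k=4, so the next step gives (m, d) = (44, 86) again — its k=1 value — and the period has length 4.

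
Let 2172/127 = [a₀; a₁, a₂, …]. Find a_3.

2172 = 17·127 + 13   →  a_0 = 17
127 = 9·13 + 10   →  a_1 = 9
13 = 1·10 + 3   →  a_2 = 1
10 = 3·3 + 1   →  a_3 = 3

3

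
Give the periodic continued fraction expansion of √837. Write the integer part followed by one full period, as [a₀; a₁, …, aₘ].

[28; 1, 13, 2, 13, 1, 56]

a₀ = ⌊√837⌋ = 28.
With m₀=0, d₀=1 and mₖ₊₁ = dₖaₖ − mₖ, dₖ₊₁ = (n − mₖ₊₁²)/dₖ, aₖ₊₁ = ⌊(a₀+mₖ₊₁)/dₖ₊₁⌋:
  k=1: m=28, d=53, a=1
  k=2: m=25, d=4, a=13
  k=3: m=27, d=27, a=2
  k=4: m=27, d=4, a=13
  k=5: m=25, d=53, a=1
  k=6: m=28, d=1, a=56
d=1 and a=2a₀=56 at k=6, so the next step gives (m, d) = (28, 53) again — its k=1 value — and the period has length 6.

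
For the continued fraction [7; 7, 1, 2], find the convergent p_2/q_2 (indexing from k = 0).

Using pₖ = aₖpₖ₋₁ + pₖ₋₂, qₖ = aₖqₖ₋₁ + qₖ₋₂ (with p₋₁=1, p₋₂=0, q₋₁=0, q₋₂=1):
  k=0: a=7, p=7, q=1
  k=1: a=7, p=50, q=7
  k=2: a=1, p=57, q=8

57/8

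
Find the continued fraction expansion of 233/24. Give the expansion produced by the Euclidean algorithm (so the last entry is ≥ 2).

233 = 9×24 + 17
24 = 1×17 + 7
17 = 2×7 + 3
7 = 2×3 + 1
3 = 3×1 + 0  (stop)
So 233/24 = [9; 1, 2, 2, 3].

[9; 1, 2, 2, 3]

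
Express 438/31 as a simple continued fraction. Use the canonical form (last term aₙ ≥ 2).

438 = 14*31 + 4
31 = 7*4 + 3
4 = 1*3 + 1
3 = 3*1 + 0  (stop)
So 438/31 = [14; 7, 1, 3].

[14; 7, 1, 3]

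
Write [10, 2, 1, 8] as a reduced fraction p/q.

Using pₖ = aₖpₖ₋₁ + pₖ₋₂ and qₖ = aₖqₖ₋₁ + qₖ₋₂:
  k=0: a=10, p=10, q=1
  k=1: a=2, p=21, q=2
  k=2: a=1, p=31, q=3
  k=3: a=8, p=269, q=26

269/26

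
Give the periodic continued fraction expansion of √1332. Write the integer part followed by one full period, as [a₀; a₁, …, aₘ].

a₀ = ⌊√1332⌋ = 36.
With m₀=0, d₀=1 and mₖ₊₁ = dₖaₖ − mₖ, dₖ₊₁ = (n − mₖ₊₁²)/dₖ, aₖ₊₁ = ⌊(a₀+mₖ₊₁)/dₖ₊₁⌋:
  k=1: m=36, d=36, a=2
  k=2: m=36, d=1, a=72
d=1 and a=2a₀=72 at k=2, so the next step gives (m, d) = (36, 36) again — its k=1 value — and the period has length 2.

[36; 2, 72]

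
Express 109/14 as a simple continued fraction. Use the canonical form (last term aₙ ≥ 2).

109 = 7·14 + 11
14 = 1·11 + 3
11 = 3·3 + 2
3 = 1·2 + 1
2 = 2·1 + 0  (stop)
So 109/14 = [7; 1, 3, 1, 2].

[7; 1, 3, 1, 2]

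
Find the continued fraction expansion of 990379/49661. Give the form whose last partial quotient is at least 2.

[19; 1, 16, 2, 12, 14, 8]

990379 = 19×49661 + 46820
49661 = 1×46820 + 2841
46820 = 16×2841 + 1364
2841 = 2×1364 + 113
1364 = 12×113 + 8
113 = 14×8 + 1
8 = 8×1 + 0  (stop)
So 990379/49661 = [19; 1, 16, 2, 12, 14, 8].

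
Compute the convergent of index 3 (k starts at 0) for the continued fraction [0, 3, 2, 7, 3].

15/52

Using pₖ = aₖpₖ₋₁ + pₖ₋₂, qₖ = aₖqₖ₋₁ + qₖ₋₂ (with p₋₁=1, p₋₂=0, q₋₁=0, q₋₂=1):
  k=0: a=0, p=0, q=1
  k=1: a=3, p=1, q=3
  k=2: a=2, p=2, q=7
  k=3: a=7, p=15, q=52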